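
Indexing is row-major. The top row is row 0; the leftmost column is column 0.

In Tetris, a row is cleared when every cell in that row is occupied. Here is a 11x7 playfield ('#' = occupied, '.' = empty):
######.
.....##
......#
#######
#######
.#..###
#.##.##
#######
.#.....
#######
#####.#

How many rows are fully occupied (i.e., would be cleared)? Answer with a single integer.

Check each row:
  row 0: 1 empty cell -> not full
  row 1: 5 empty cells -> not full
  row 2: 6 empty cells -> not full
  row 3: 0 empty cells -> FULL (clear)
  row 4: 0 empty cells -> FULL (clear)
  row 5: 3 empty cells -> not full
  row 6: 2 empty cells -> not full
  row 7: 0 empty cells -> FULL (clear)
  row 8: 6 empty cells -> not full
  row 9: 0 empty cells -> FULL (clear)
  row 10: 1 empty cell -> not full
Total rows cleared: 4

Answer: 4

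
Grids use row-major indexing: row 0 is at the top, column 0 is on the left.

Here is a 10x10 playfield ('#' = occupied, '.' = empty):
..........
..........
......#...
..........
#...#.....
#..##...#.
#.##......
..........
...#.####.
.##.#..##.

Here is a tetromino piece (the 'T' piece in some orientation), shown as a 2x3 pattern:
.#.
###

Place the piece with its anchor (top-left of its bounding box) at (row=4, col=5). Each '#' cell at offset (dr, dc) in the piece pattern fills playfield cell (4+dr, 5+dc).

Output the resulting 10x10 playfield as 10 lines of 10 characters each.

Fill (4+0,5+1) = (4,6)
Fill (4+1,5+0) = (5,5)
Fill (4+1,5+1) = (5,6)
Fill (4+1,5+2) = (5,7)

Answer: ..........
..........
......#...
..........
#...#.#...
#..######.
#.##......
..........
...#.####.
.##.#..##.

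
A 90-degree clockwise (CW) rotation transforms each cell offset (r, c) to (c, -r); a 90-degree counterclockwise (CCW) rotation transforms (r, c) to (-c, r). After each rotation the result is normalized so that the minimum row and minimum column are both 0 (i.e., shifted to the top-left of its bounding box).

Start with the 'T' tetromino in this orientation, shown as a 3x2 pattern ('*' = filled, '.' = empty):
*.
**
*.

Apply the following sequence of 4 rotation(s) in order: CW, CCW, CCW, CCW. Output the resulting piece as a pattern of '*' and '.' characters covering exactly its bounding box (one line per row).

Start:
*.
**
*.
After rotation 1 (CW):
***
.*.
After rotation 2 (CCW):
*.
**
*.
After rotation 3 (CCW):
.*.
***
After rotation 4 (CCW):
.*
**
.*

Answer: .*
**
.*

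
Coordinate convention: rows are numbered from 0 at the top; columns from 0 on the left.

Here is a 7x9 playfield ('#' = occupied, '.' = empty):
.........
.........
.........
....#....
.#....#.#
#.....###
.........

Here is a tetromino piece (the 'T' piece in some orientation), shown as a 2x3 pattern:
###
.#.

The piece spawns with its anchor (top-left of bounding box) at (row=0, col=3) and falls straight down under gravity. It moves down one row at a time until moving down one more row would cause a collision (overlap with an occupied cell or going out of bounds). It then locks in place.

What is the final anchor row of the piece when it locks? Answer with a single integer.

Spawn at (row=0, col=3). Try each row:
  row 0: fits
  row 1: fits
  row 2: blocked -> lock at row 1

Answer: 1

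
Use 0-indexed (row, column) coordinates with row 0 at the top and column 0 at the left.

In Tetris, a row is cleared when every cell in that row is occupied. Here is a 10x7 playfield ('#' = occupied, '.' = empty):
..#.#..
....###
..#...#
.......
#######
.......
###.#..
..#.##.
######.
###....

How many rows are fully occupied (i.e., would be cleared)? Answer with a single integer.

Answer: 1

Derivation:
Check each row:
  row 0: 5 empty cells -> not full
  row 1: 4 empty cells -> not full
  row 2: 5 empty cells -> not full
  row 3: 7 empty cells -> not full
  row 4: 0 empty cells -> FULL (clear)
  row 5: 7 empty cells -> not full
  row 6: 3 empty cells -> not full
  row 7: 4 empty cells -> not full
  row 8: 1 empty cell -> not full
  row 9: 4 empty cells -> not full
Total rows cleared: 1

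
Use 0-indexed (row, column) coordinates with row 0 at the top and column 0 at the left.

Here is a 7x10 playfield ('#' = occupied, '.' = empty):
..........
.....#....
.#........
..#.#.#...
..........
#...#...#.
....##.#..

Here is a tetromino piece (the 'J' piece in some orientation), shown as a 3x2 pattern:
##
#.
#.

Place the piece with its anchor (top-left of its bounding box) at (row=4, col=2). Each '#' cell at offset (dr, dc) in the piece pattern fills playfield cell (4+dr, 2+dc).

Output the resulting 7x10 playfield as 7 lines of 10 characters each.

Answer: ..........
.....#....
.#........
..#.#.#...
..##......
#.#.#...#.
..#.##.#..

Derivation:
Fill (4+0,2+0) = (4,2)
Fill (4+0,2+1) = (4,3)
Fill (4+1,2+0) = (5,2)
Fill (4+2,2+0) = (6,2)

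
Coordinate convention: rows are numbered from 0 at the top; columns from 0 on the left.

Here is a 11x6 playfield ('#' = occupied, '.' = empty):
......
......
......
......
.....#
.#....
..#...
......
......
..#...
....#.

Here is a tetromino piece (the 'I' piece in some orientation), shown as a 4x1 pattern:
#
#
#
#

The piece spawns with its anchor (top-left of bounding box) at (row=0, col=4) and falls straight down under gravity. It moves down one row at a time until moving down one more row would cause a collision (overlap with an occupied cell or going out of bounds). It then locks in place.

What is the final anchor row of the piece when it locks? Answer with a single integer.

Spawn at (row=0, col=4). Try each row:
  row 0: fits
  row 1: fits
  row 2: fits
  row 3: fits
  row 4: fits
  row 5: fits
  row 6: fits
  row 7: blocked -> lock at row 6

Answer: 6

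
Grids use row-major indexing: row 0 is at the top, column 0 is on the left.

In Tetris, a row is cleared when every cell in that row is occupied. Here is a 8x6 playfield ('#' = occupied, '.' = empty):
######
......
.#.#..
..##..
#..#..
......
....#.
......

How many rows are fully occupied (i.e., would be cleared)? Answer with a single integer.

Answer: 1

Derivation:
Check each row:
  row 0: 0 empty cells -> FULL (clear)
  row 1: 6 empty cells -> not full
  row 2: 4 empty cells -> not full
  row 3: 4 empty cells -> not full
  row 4: 4 empty cells -> not full
  row 5: 6 empty cells -> not full
  row 6: 5 empty cells -> not full
  row 7: 6 empty cells -> not full
Total rows cleared: 1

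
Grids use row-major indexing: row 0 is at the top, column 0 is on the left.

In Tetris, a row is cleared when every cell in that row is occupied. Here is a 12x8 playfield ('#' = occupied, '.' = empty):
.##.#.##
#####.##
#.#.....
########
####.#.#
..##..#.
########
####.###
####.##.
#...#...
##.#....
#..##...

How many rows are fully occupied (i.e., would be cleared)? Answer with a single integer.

Check each row:
  row 0: 3 empty cells -> not full
  row 1: 1 empty cell -> not full
  row 2: 6 empty cells -> not full
  row 3: 0 empty cells -> FULL (clear)
  row 4: 2 empty cells -> not full
  row 5: 5 empty cells -> not full
  row 6: 0 empty cells -> FULL (clear)
  row 7: 1 empty cell -> not full
  row 8: 2 empty cells -> not full
  row 9: 6 empty cells -> not full
  row 10: 5 empty cells -> not full
  row 11: 5 empty cells -> not full
Total rows cleared: 2

Answer: 2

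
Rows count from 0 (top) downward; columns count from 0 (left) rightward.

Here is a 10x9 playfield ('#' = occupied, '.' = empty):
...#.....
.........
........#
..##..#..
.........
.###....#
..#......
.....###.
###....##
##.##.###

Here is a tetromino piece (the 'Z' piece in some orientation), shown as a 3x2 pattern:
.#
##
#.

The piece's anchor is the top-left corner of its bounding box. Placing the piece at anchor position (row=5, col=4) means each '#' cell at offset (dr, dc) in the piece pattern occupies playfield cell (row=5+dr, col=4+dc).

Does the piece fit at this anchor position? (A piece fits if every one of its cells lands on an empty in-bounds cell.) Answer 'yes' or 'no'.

Check each piece cell at anchor (5, 4):
  offset (0,1) -> (5,5): empty -> OK
  offset (1,0) -> (6,4): empty -> OK
  offset (1,1) -> (6,5): empty -> OK
  offset (2,0) -> (7,4): empty -> OK
All cells valid: yes

Answer: yes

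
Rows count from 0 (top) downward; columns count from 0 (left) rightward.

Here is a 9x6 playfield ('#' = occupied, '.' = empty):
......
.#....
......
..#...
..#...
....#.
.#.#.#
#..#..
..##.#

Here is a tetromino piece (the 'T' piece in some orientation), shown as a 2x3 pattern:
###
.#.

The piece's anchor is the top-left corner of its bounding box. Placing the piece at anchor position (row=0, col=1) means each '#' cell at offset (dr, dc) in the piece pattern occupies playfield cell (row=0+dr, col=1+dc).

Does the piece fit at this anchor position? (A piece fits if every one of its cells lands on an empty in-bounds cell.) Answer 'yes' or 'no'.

Answer: yes

Derivation:
Check each piece cell at anchor (0, 1):
  offset (0,0) -> (0,1): empty -> OK
  offset (0,1) -> (0,2): empty -> OK
  offset (0,2) -> (0,3): empty -> OK
  offset (1,1) -> (1,2): empty -> OK
All cells valid: yes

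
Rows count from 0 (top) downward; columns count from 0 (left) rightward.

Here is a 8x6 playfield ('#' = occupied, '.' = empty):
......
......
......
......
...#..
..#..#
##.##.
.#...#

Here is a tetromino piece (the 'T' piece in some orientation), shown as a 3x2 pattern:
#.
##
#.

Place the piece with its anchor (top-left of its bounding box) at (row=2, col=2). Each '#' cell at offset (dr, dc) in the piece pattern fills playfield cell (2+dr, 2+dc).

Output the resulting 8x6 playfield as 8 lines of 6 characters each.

Answer: ......
......
..#...
..##..
..##..
..#..#
##.##.
.#...#

Derivation:
Fill (2+0,2+0) = (2,2)
Fill (2+1,2+0) = (3,2)
Fill (2+1,2+1) = (3,3)
Fill (2+2,2+0) = (4,2)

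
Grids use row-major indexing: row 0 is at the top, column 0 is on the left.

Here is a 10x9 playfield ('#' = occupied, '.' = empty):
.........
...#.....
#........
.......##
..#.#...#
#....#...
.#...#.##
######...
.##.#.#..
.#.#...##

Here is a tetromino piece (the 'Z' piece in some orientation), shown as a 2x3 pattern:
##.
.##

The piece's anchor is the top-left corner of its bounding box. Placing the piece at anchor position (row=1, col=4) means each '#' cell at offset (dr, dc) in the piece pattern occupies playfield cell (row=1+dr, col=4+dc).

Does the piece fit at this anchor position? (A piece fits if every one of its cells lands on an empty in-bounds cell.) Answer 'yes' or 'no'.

Answer: yes

Derivation:
Check each piece cell at anchor (1, 4):
  offset (0,0) -> (1,4): empty -> OK
  offset (0,1) -> (1,5): empty -> OK
  offset (1,1) -> (2,5): empty -> OK
  offset (1,2) -> (2,6): empty -> OK
All cells valid: yes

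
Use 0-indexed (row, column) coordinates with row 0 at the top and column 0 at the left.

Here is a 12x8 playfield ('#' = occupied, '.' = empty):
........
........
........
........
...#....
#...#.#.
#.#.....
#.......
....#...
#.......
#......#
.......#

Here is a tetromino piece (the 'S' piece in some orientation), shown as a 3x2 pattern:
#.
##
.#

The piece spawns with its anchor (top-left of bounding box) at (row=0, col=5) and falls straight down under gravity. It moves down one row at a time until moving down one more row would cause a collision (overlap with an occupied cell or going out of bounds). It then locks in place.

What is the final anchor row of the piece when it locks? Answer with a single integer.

Spawn at (row=0, col=5). Try each row:
  row 0: fits
  row 1: fits
  row 2: fits
  row 3: blocked -> lock at row 2

Answer: 2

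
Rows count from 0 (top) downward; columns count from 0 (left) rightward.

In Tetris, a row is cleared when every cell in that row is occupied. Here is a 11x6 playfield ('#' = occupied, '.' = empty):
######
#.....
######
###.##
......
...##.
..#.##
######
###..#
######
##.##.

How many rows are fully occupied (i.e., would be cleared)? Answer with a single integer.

Answer: 4

Derivation:
Check each row:
  row 0: 0 empty cells -> FULL (clear)
  row 1: 5 empty cells -> not full
  row 2: 0 empty cells -> FULL (clear)
  row 3: 1 empty cell -> not full
  row 4: 6 empty cells -> not full
  row 5: 4 empty cells -> not full
  row 6: 3 empty cells -> not full
  row 7: 0 empty cells -> FULL (clear)
  row 8: 2 empty cells -> not full
  row 9: 0 empty cells -> FULL (clear)
  row 10: 2 empty cells -> not full
Total rows cleared: 4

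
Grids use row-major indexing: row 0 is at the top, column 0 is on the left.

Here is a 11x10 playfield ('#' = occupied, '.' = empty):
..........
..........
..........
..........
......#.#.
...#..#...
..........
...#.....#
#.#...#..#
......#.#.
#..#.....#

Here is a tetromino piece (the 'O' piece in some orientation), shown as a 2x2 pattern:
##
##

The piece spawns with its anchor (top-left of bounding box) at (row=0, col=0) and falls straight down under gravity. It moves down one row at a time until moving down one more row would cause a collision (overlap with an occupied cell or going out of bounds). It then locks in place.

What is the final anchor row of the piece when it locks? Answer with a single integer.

Spawn at (row=0, col=0). Try each row:
  row 0: fits
  row 1: fits
  row 2: fits
  row 3: fits
  row 4: fits
  row 5: fits
  row 6: fits
  row 7: blocked -> lock at row 6

Answer: 6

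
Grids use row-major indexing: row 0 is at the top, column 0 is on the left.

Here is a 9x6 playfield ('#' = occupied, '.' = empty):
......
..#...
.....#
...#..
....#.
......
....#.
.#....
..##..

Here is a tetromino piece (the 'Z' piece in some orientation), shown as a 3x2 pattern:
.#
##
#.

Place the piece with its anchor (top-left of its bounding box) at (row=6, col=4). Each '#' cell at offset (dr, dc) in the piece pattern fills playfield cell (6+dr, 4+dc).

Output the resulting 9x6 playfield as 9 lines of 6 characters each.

Answer: ......
..#...
.....#
...#..
....#.
......
....##
.#..##
..###.

Derivation:
Fill (6+0,4+1) = (6,5)
Fill (6+1,4+0) = (7,4)
Fill (6+1,4+1) = (7,5)
Fill (6+2,4+0) = (8,4)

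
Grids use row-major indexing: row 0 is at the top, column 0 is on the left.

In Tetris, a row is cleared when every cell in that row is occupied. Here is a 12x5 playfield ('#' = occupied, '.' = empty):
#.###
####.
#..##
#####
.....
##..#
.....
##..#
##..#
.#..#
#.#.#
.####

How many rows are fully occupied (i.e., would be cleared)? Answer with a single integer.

Answer: 1

Derivation:
Check each row:
  row 0: 1 empty cell -> not full
  row 1: 1 empty cell -> not full
  row 2: 2 empty cells -> not full
  row 3: 0 empty cells -> FULL (clear)
  row 4: 5 empty cells -> not full
  row 5: 2 empty cells -> not full
  row 6: 5 empty cells -> not full
  row 7: 2 empty cells -> not full
  row 8: 2 empty cells -> not full
  row 9: 3 empty cells -> not full
  row 10: 2 empty cells -> not full
  row 11: 1 empty cell -> not full
Total rows cleared: 1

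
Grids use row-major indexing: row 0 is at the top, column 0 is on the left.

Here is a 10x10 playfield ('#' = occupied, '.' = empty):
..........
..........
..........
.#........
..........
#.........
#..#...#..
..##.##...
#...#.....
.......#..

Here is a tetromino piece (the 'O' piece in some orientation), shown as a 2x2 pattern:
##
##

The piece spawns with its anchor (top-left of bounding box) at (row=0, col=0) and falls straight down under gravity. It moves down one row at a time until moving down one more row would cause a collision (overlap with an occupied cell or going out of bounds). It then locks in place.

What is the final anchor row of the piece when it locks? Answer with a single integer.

Spawn at (row=0, col=0). Try each row:
  row 0: fits
  row 1: fits
  row 2: blocked -> lock at row 1

Answer: 1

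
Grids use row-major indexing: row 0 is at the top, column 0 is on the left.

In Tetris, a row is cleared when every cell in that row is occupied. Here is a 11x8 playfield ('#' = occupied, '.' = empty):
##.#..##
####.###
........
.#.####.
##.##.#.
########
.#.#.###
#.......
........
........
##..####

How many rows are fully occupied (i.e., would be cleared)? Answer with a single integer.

Answer: 1

Derivation:
Check each row:
  row 0: 3 empty cells -> not full
  row 1: 1 empty cell -> not full
  row 2: 8 empty cells -> not full
  row 3: 3 empty cells -> not full
  row 4: 3 empty cells -> not full
  row 5: 0 empty cells -> FULL (clear)
  row 6: 3 empty cells -> not full
  row 7: 7 empty cells -> not full
  row 8: 8 empty cells -> not full
  row 9: 8 empty cells -> not full
  row 10: 2 empty cells -> not full
Total rows cleared: 1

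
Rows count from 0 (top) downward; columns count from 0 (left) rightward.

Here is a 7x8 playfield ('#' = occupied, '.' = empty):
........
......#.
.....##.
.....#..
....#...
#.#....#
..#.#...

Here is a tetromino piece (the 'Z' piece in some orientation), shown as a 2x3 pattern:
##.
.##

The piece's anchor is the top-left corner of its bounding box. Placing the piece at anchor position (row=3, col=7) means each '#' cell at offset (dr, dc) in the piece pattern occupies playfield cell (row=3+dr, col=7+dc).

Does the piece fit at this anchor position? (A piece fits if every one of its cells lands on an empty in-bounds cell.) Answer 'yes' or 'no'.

Answer: no

Derivation:
Check each piece cell at anchor (3, 7):
  offset (0,0) -> (3,7): empty -> OK
  offset (0,1) -> (3,8): out of bounds -> FAIL
  offset (1,1) -> (4,8): out of bounds -> FAIL
  offset (1,2) -> (4,9): out of bounds -> FAIL
All cells valid: no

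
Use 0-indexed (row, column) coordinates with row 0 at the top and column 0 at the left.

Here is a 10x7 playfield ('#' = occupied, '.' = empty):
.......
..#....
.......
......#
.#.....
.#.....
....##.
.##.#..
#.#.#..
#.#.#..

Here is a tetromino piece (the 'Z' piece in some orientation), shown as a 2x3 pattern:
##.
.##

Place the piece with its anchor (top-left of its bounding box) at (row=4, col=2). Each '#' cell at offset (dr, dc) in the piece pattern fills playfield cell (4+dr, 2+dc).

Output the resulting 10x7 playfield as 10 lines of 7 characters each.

Answer: .......
..#....
.......
......#
.###...
.#.##..
....##.
.##.#..
#.#.#..
#.#.#..

Derivation:
Fill (4+0,2+0) = (4,2)
Fill (4+0,2+1) = (4,3)
Fill (4+1,2+1) = (5,3)
Fill (4+1,2+2) = (5,4)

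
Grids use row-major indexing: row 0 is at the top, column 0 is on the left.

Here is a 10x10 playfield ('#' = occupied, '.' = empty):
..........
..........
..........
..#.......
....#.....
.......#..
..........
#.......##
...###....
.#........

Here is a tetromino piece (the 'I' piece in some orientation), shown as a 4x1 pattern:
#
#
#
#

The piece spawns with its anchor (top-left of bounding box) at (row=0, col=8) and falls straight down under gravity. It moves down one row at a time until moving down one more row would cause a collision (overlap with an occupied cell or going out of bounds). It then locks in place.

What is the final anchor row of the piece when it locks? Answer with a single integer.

Answer: 3

Derivation:
Spawn at (row=0, col=8). Try each row:
  row 0: fits
  row 1: fits
  row 2: fits
  row 3: fits
  row 4: blocked -> lock at row 3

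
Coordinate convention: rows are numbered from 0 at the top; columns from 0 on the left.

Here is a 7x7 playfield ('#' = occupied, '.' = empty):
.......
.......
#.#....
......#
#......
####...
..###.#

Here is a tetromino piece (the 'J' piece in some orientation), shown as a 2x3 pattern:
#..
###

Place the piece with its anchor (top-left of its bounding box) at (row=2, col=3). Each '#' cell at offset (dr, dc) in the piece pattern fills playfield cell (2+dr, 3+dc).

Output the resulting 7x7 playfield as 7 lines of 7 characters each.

Answer: .......
.......
#.##...
...####
#......
####...
..###.#

Derivation:
Fill (2+0,3+0) = (2,3)
Fill (2+1,3+0) = (3,3)
Fill (2+1,3+1) = (3,4)
Fill (2+1,3+2) = (3,5)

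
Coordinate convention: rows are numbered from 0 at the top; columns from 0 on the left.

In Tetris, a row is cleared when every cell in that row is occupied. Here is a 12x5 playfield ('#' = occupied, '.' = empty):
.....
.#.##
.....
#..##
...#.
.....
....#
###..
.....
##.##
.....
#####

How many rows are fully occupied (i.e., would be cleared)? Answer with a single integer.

Check each row:
  row 0: 5 empty cells -> not full
  row 1: 2 empty cells -> not full
  row 2: 5 empty cells -> not full
  row 3: 2 empty cells -> not full
  row 4: 4 empty cells -> not full
  row 5: 5 empty cells -> not full
  row 6: 4 empty cells -> not full
  row 7: 2 empty cells -> not full
  row 8: 5 empty cells -> not full
  row 9: 1 empty cell -> not full
  row 10: 5 empty cells -> not full
  row 11: 0 empty cells -> FULL (clear)
Total rows cleared: 1

Answer: 1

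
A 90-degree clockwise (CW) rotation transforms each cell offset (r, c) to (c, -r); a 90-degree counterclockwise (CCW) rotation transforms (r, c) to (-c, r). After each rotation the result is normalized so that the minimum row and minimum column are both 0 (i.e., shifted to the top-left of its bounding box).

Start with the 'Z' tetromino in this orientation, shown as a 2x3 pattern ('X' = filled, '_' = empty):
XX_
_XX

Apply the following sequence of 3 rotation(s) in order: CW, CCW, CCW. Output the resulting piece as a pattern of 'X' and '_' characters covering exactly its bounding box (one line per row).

Start:
XX_
_XX
After rotation 1 (CW):
_X
XX
X_
After rotation 2 (CCW):
XX_
_XX
After rotation 3 (CCW):
_X
XX
X_

Answer: _X
XX
X_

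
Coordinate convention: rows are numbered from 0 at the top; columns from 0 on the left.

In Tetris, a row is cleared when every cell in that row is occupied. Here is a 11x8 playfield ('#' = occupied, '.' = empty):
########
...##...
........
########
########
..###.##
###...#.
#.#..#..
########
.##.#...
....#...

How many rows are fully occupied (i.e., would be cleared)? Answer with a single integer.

Answer: 4

Derivation:
Check each row:
  row 0: 0 empty cells -> FULL (clear)
  row 1: 6 empty cells -> not full
  row 2: 8 empty cells -> not full
  row 3: 0 empty cells -> FULL (clear)
  row 4: 0 empty cells -> FULL (clear)
  row 5: 3 empty cells -> not full
  row 6: 4 empty cells -> not full
  row 7: 5 empty cells -> not full
  row 8: 0 empty cells -> FULL (clear)
  row 9: 5 empty cells -> not full
  row 10: 7 empty cells -> not full
Total rows cleared: 4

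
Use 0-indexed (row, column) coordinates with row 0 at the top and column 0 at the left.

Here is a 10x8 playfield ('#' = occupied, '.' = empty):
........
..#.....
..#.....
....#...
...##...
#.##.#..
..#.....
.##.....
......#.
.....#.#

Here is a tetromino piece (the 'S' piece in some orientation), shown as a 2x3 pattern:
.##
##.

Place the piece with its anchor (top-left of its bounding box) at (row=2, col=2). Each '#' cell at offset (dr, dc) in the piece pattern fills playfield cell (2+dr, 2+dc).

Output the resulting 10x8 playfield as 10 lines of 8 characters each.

Fill (2+0,2+1) = (2,3)
Fill (2+0,2+2) = (2,4)
Fill (2+1,2+0) = (3,2)
Fill (2+1,2+1) = (3,3)

Answer: ........
..#.....
..###...
..###...
...##...
#.##.#..
..#.....
.##.....
......#.
.....#.#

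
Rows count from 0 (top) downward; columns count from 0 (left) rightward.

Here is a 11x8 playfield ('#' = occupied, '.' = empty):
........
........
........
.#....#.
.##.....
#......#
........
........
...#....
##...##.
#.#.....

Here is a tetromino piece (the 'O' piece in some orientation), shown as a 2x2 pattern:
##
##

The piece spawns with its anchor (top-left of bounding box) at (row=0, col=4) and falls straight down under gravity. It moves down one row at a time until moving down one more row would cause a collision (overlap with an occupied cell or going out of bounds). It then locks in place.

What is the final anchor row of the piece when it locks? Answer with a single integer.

Answer: 7

Derivation:
Spawn at (row=0, col=4). Try each row:
  row 0: fits
  row 1: fits
  row 2: fits
  row 3: fits
  row 4: fits
  row 5: fits
  row 6: fits
  row 7: fits
  row 8: blocked -> lock at row 7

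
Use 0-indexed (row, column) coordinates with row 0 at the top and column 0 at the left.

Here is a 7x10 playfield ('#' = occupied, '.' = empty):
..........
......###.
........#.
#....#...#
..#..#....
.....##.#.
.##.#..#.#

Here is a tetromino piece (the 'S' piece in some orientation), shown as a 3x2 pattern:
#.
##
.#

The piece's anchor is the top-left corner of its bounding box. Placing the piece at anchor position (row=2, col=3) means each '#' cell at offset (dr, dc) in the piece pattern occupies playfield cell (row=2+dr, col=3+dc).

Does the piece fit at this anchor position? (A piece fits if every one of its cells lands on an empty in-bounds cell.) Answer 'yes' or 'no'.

Answer: yes

Derivation:
Check each piece cell at anchor (2, 3):
  offset (0,0) -> (2,3): empty -> OK
  offset (1,0) -> (3,3): empty -> OK
  offset (1,1) -> (3,4): empty -> OK
  offset (2,1) -> (4,4): empty -> OK
All cells valid: yes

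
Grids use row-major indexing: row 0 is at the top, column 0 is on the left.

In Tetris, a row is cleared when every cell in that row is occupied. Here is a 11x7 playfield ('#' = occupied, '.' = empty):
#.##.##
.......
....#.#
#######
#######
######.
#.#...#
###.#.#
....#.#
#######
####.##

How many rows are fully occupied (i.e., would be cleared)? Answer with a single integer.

Answer: 3

Derivation:
Check each row:
  row 0: 2 empty cells -> not full
  row 1: 7 empty cells -> not full
  row 2: 5 empty cells -> not full
  row 3: 0 empty cells -> FULL (clear)
  row 4: 0 empty cells -> FULL (clear)
  row 5: 1 empty cell -> not full
  row 6: 4 empty cells -> not full
  row 7: 2 empty cells -> not full
  row 8: 5 empty cells -> not full
  row 9: 0 empty cells -> FULL (clear)
  row 10: 1 empty cell -> not full
Total rows cleared: 3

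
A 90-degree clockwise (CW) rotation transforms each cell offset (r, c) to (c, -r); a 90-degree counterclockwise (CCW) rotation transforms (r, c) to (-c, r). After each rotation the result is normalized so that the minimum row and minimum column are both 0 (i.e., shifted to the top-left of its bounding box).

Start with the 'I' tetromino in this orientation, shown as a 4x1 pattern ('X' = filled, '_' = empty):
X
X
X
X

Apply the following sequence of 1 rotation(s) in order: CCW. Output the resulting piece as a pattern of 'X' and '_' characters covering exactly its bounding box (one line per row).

Answer: XXXX

Derivation:
Start:
X
X
X
X
After rotation 1 (CCW):
XXXX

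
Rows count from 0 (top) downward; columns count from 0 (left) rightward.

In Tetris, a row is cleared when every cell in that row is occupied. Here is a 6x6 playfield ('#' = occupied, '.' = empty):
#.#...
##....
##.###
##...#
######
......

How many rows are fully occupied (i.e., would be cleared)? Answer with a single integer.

Check each row:
  row 0: 4 empty cells -> not full
  row 1: 4 empty cells -> not full
  row 2: 1 empty cell -> not full
  row 3: 3 empty cells -> not full
  row 4: 0 empty cells -> FULL (clear)
  row 5: 6 empty cells -> not full
Total rows cleared: 1

Answer: 1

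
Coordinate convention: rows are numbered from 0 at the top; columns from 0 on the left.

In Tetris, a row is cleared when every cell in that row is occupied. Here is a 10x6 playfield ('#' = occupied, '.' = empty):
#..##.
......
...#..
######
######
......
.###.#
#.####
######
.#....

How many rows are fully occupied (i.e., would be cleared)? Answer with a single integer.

Answer: 3

Derivation:
Check each row:
  row 0: 3 empty cells -> not full
  row 1: 6 empty cells -> not full
  row 2: 5 empty cells -> not full
  row 3: 0 empty cells -> FULL (clear)
  row 4: 0 empty cells -> FULL (clear)
  row 5: 6 empty cells -> not full
  row 6: 2 empty cells -> not full
  row 7: 1 empty cell -> not full
  row 8: 0 empty cells -> FULL (clear)
  row 9: 5 empty cells -> not full
Total rows cleared: 3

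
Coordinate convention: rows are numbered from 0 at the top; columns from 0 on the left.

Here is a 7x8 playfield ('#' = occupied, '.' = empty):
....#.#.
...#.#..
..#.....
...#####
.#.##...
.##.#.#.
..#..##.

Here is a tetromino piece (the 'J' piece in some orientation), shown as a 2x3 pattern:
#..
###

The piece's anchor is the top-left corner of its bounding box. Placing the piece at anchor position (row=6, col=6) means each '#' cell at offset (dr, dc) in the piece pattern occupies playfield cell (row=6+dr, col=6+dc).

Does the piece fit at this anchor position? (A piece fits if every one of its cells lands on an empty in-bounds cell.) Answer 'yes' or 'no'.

Check each piece cell at anchor (6, 6):
  offset (0,0) -> (6,6): occupied ('#') -> FAIL
  offset (1,0) -> (7,6): out of bounds -> FAIL
  offset (1,1) -> (7,7): out of bounds -> FAIL
  offset (1,2) -> (7,8): out of bounds -> FAIL
All cells valid: no

Answer: no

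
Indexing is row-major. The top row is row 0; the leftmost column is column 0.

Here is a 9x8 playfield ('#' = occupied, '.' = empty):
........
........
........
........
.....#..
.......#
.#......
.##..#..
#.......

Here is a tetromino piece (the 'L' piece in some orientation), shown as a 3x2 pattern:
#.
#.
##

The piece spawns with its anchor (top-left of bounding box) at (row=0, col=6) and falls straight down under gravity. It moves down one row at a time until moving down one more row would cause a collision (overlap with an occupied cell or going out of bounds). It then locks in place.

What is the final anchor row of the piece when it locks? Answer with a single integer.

Spawn at (row=0, col=6). Try each row:
  row 0: fits
  row 1: fits
  row 2: fits
  row 3: blocked -> lock at row 2

Answer: 2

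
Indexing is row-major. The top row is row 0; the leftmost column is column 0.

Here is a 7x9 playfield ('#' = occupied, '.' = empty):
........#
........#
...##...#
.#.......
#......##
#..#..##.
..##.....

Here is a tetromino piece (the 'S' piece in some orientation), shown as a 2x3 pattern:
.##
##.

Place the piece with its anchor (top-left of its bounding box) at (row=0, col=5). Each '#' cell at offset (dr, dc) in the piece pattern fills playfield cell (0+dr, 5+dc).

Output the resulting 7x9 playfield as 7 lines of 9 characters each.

Fill (0+0,5+1) = (0,6)
Fill (0+0,5+2) = (0,7)
Fill (0+1,5+0) = (1,5)
Fill (0+1,5+1) = (1,6)

Answer: ......###
.....##.#
...##...#
.#.......
#......##
#..#..##.
..##.....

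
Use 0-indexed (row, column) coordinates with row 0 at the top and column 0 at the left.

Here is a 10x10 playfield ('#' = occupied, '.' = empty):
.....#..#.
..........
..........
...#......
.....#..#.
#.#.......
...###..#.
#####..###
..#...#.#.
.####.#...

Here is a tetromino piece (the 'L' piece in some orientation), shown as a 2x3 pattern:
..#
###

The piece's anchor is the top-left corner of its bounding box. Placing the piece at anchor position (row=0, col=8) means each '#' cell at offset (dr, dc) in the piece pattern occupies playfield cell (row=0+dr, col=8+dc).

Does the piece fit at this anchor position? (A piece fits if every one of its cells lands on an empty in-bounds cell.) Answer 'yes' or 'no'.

Answer: no

Derivation:
Check each piece cell at anchor (0, 8):
  offset (0,2) -> (0,10): out of bounds -> FAIL
  offset (1,0) -> (1,8): empty -> OK
  offset (1,1) -> (1,9): empty -> OK
  offset (1,2) -> (1,10): out of bounds -> FAIL
All cells valid: no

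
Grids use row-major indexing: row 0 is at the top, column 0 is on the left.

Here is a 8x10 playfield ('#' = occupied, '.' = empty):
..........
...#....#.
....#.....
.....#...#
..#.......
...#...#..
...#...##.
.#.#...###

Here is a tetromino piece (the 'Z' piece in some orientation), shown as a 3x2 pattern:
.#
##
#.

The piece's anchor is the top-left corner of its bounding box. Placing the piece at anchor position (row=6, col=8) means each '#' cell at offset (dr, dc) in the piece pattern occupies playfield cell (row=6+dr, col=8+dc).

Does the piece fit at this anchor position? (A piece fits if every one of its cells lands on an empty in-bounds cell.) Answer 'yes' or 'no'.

Check each piece cell at anchor (6, 8):
  offset (0,1) -> (6,9): empty -> OK
  offset (1,0) -> (7,8): occupied ('#') -> FAIL
  offset (1,1) -> (7,9): occupied ('#') -> FAIL
  offset (2,0) -> (8,8): out of bounds -> FAIL
All cells valid: no

Answer: no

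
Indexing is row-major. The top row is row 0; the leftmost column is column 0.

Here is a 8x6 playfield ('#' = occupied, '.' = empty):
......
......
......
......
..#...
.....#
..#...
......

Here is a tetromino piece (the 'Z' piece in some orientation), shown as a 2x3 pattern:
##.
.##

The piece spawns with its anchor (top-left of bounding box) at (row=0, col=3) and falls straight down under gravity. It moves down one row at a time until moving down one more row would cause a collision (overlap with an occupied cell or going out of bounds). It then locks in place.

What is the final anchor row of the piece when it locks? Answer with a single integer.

Spawn at (row=0, col=3). Try each row:
  row 0: fits
  row 1: fits
  row 2: fits
  row 3: fits
  row 4: blocked -> lock at row 3

Answer: 3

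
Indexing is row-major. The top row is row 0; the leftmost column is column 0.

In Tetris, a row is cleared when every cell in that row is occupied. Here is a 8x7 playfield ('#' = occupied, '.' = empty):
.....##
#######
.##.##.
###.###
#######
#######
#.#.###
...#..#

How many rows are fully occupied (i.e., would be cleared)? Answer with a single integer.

Check each row:
  row 0: 5 empty cells -> not full
  row 1: 0 empty cells -> FULL (clear)
  row 2: 3 empty cells -> not full
  row 3: 1 empty cell -> not full
  row 4: 0 empty cells -> FULL (clear)
  row 5: 0 empty cells -> FULL (clear)
  row 6: 2 empty cells -> not full
  row 7: 5 empty cells -> not full
Total rows cleared: 3

Answer: 3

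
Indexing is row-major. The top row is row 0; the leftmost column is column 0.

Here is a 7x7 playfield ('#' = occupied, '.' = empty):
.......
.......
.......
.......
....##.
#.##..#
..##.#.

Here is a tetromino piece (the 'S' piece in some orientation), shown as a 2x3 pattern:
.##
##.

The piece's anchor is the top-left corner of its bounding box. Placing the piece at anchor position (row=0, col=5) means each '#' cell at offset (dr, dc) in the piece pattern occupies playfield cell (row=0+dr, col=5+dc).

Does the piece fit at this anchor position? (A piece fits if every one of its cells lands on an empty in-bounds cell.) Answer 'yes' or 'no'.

Check each piece cell at anchor (0, 5):
  offset (0,1) -> (0,6): empty -> OK
  offset (0,2) -> (0,7): out of bounds -> FAIL
  offset (1,0) -> (1,5): empty -> OK
  offset (1,1) -> (1,6): empty -> OK
All cells valid: no

Answer: no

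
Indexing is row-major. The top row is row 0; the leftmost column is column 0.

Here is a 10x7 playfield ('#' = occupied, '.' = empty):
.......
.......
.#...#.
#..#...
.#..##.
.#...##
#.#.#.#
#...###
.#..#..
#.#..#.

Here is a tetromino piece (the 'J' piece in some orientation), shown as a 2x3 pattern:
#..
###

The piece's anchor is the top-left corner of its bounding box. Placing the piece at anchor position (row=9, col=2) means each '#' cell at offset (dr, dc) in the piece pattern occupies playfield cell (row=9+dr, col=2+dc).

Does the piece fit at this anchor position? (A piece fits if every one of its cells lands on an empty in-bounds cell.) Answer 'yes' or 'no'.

Answer: no

Derivation:
Check each piece cell at anchor (9, 2):
  offset (0,0) -> (9,2): occupied ('#') -> FAIL
  offset (1,0) -> (10,2): out of bounds -> FAIL
  offset (1,1) -> (10,3): out of bounds -> FAIL
  offset (1,2) -> (10,4): out of bounds -> FAIL
All cells valid: no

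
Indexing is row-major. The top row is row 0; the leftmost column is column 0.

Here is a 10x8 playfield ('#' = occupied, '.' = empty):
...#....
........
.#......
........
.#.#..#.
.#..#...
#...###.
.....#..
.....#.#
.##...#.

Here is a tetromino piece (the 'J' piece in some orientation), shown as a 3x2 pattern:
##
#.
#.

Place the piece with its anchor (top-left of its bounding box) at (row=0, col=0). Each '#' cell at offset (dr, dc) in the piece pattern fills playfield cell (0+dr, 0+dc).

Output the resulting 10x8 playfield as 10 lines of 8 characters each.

Fill (0+0,0+0) = (0,0)
Fill (0+0,0+1) = (0,1)
Fill (0+1,0+0) = (1,0)
Fill (0+2,0+0) = (2,0)

Answer: ##.#....
#.......
##......
........
.#.#..#.
.#..#...
#...###.
.....#..
.....#.#
.##...#.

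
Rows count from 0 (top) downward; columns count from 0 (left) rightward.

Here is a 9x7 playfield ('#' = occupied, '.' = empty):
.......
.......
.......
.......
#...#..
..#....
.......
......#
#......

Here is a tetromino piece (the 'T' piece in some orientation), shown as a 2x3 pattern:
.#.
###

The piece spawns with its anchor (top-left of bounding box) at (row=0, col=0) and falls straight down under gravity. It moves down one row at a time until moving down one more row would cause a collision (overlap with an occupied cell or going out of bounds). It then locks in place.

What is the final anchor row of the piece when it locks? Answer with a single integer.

Answer: 2

Derivation:
Spawn at (row=0, col=0). Try each row:
  row 0: fits
  row 1: fits
  row 2: fits
  row 3: blocked -> lock at row 2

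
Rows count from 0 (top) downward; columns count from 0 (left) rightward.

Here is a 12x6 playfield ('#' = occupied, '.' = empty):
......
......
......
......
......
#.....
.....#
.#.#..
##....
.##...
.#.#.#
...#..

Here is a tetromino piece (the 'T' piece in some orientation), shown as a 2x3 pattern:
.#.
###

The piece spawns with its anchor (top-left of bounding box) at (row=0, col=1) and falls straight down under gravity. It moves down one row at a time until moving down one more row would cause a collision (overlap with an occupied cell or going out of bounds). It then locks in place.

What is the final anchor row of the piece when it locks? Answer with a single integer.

Spawn at (row=0, col=1). Try each row:
  row 0: fits
  row 1: fits
  row 2: fits
  row 3: fits
  row 4: fits
  row 5: fits
  row 6: blocked -> lock at row 5

Answer: 5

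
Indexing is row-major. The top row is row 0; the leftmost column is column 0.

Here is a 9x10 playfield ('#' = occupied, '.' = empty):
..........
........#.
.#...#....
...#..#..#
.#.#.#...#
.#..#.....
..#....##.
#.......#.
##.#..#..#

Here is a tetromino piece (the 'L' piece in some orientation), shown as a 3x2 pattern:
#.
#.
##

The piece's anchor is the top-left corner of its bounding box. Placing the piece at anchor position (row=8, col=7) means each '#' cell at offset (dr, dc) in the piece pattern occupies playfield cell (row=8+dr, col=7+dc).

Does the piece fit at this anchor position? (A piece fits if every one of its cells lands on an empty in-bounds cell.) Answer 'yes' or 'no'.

Answer: no

Derivation:
Check each piece cell at anchor (8, 7):
  offset (0,0) -> (8,7): empty -> OK
  offset (1,0) -> (9,7): out of bounds -> FAIL
  offset (2,0) -> (10,7): out of bounds -> FAIL
  offset (2,1) -> (10,8): out of bounds -> FAIL
All cells valid: no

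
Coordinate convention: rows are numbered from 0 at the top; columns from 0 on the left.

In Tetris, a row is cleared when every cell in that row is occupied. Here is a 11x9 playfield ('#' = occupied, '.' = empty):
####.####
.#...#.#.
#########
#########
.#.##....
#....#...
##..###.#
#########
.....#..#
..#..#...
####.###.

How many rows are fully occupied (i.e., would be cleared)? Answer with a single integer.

Check each row:
  row 0: 1 empty cell -> not full
  row 1: 6 empty cells -> not full
  row 2: 0 empty cells -> FULL (clear)
  row 3: 0 empty cells -> FULL (clear)
  row 4: 6 empty cells -> not full
  row 5: 7 empty cells -> not full
  row 6: 3 empty cells -> not full
  row 7: 0 empty cells -> FULL (clear)
  row 8: 7 empty cells -> not full
  row 9: 7 empty cells -> not full
  row 10: 2 empty cells -> not full
Total rows cleared: 3

Answer: 3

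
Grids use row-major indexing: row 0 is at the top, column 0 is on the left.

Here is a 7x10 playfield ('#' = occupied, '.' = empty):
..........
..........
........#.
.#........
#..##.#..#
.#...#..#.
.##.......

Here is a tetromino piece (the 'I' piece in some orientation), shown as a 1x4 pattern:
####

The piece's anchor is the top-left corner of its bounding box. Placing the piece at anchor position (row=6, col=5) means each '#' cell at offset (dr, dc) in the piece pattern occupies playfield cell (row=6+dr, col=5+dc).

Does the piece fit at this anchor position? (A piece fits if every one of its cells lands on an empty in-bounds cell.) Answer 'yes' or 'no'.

Answer: yes

Derivation:
Check each piece cell at anchor (6, 5):
  offset (0,0) -> (6,5): empty -> OK
  offset (0,1) -> (6,6): empty -> OK
  offset (0,2) -> (6,7): empty -> OK
  offset (0,3) -> (6,8): empty -> OK
All cells valid: yes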